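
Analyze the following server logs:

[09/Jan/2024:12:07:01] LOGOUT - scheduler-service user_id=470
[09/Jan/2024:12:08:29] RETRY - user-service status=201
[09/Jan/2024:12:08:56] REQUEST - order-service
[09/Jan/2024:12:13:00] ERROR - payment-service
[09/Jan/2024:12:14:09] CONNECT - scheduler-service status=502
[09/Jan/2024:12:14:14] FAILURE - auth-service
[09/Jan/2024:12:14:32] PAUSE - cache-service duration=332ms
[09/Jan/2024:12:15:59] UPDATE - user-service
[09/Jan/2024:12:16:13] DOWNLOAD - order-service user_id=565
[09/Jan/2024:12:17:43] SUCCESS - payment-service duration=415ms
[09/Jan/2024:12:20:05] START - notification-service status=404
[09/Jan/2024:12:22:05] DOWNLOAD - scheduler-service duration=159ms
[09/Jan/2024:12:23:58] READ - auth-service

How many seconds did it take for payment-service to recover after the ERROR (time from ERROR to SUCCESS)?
283

To calculate recovery time:

1. Find ERROR event for payment-service: 09/Jan/2024:12:13:00
2. Find next SUCCESS event for payment-service: 09/Jan/2024:12:17:43
3. Recovery time: 09/Jan/2024:12:17:43 - 09/Jan/2024:12:13:00 = 283 seconds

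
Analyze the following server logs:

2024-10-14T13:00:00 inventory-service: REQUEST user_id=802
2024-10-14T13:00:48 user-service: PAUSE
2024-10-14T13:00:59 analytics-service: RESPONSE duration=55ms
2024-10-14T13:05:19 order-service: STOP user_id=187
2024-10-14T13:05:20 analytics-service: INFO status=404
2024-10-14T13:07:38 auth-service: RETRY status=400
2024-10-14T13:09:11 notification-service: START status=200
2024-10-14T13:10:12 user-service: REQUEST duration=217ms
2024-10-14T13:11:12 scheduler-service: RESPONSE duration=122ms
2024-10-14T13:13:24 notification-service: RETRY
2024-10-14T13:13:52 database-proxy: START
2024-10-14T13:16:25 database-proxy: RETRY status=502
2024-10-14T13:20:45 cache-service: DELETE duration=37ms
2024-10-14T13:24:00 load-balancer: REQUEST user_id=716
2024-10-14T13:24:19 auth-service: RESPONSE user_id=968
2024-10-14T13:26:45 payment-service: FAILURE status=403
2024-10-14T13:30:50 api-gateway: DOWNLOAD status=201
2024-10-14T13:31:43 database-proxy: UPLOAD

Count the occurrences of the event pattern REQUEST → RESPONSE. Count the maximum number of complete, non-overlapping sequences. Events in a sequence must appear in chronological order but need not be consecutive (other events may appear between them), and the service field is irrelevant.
3

To count sequences:

1. Look for pattern: REQUEST → RESPONSE
2. Greedily scan the log in chronological order, matching each sequence element in turn (ignoring service)
3. Each time the full pattern completes, increment the count and restart matching from the next event
4. Complete non-overlapping sequences found: 3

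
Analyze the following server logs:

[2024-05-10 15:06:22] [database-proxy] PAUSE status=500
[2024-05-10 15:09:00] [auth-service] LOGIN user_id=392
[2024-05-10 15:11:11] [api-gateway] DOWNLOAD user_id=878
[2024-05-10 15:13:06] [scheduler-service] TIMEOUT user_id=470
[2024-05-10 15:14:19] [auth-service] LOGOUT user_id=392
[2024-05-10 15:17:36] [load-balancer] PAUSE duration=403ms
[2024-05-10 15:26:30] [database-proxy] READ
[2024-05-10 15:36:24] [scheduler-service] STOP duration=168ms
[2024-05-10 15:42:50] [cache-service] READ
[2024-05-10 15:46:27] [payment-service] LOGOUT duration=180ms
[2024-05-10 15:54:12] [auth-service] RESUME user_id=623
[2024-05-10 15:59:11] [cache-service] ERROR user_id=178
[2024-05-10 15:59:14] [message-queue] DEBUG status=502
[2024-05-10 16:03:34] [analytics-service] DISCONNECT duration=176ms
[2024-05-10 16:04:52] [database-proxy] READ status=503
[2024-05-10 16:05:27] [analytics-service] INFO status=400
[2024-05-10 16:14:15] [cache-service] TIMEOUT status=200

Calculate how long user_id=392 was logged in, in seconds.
319

To calculate session duration:

1. Find LOGIN event for user_id=392: 2024-05-10 15:09:00
2. Find LOGOUT event for user_id=392: 2024-05-10 15:14:19
3. Session duration: 2024-05-10 15:14:19 - 2024-05-10 15:09:00 = 319 seconds (5 minutes)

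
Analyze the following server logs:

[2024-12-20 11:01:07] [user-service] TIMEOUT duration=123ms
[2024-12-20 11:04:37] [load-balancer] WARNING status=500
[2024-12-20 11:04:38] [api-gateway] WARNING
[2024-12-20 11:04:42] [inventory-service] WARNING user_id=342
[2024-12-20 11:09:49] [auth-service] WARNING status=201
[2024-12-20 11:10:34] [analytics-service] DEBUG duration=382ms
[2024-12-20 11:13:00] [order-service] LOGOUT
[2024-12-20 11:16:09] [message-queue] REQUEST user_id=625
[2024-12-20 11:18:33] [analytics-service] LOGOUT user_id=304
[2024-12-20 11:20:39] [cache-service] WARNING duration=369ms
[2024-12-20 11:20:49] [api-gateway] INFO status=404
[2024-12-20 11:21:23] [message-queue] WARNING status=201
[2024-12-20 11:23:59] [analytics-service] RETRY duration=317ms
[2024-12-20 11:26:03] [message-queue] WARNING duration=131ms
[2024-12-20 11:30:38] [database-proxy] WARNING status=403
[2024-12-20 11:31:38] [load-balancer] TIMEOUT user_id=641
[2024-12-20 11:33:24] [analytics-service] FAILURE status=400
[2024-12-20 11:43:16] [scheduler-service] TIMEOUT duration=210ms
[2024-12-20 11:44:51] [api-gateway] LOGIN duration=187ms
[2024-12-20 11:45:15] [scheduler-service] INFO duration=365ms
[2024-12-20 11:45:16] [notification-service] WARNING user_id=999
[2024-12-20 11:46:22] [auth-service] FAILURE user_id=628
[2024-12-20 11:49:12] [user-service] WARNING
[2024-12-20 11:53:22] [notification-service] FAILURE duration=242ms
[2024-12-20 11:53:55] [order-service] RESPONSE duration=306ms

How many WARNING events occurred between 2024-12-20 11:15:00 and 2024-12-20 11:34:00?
4

To count events in the time window:

1. Window boundaries: 2024-12-20 11:15:00 to 2024-12-20 11:34:00
2. Filter for WARNING events within this window
3. Count matching events: 4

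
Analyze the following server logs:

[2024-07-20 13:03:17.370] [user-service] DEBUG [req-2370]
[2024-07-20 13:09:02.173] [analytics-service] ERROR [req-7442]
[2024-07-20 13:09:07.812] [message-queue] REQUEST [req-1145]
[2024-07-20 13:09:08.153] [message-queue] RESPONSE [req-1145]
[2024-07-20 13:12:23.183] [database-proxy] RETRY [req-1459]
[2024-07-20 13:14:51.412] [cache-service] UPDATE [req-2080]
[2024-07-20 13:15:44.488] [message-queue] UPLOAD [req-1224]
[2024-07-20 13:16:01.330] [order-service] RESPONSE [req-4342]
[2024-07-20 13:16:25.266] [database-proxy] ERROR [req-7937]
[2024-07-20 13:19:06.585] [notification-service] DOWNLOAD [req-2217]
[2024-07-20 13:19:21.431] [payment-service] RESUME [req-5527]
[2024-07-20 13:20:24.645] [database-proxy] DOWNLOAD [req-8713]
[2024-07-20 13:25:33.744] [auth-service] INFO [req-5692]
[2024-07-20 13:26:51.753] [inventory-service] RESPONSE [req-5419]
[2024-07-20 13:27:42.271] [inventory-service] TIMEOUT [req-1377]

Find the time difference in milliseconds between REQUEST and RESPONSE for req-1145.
341

To calculate latency:

1. Find REQUEST with id req-1145: 2024-07-20 13:09:07.812
2. Find RESPONSE with id req-1145: 2024-07-20 13:09:08.153
3. Latency: 2024-07-20 13:09:08.153 - 2024-07-20 13:09:07.812 = 341ms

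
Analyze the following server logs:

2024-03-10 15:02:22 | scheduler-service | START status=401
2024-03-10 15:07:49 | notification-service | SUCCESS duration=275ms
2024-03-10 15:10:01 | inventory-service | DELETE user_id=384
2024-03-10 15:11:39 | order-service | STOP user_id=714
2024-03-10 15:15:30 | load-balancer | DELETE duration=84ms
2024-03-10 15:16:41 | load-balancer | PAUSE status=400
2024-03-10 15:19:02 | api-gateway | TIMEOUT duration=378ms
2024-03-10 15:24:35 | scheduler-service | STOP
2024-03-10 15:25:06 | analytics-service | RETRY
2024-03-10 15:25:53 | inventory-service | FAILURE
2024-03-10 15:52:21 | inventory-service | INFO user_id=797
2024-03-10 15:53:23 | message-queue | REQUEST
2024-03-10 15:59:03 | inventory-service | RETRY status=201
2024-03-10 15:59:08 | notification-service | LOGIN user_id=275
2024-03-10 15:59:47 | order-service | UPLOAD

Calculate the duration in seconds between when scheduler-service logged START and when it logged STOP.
1333

To find the time between events:

1. Locate the first START event for scheduler-service: 2024-03-10 15:02:22
2. Locate the first STOP event for scheduler-service: 2024-03-10 15:24:35
3. Calculate the difference: 2024-03-10 15:24:35 - 2024-03-10 15:02:22 = 1333 seconds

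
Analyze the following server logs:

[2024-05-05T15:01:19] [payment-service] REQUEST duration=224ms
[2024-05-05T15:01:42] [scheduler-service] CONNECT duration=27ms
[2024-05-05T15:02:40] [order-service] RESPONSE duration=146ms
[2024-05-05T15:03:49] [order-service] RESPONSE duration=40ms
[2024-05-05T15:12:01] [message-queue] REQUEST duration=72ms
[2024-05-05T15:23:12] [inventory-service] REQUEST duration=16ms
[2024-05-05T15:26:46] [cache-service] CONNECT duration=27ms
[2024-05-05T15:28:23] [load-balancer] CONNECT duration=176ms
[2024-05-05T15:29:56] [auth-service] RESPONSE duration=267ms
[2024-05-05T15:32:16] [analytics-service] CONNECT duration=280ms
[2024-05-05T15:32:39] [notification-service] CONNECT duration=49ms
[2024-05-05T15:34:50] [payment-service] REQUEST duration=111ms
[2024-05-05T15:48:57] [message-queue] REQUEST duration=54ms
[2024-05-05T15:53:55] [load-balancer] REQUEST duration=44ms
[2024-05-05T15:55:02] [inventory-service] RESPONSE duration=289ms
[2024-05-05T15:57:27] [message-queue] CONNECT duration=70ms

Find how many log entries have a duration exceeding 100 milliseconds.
7

To count timeouts:

1. Threshold: 100ms
2. Extract duration from each log entry
3. Count entries where duration > 100
4. Timeout count: 7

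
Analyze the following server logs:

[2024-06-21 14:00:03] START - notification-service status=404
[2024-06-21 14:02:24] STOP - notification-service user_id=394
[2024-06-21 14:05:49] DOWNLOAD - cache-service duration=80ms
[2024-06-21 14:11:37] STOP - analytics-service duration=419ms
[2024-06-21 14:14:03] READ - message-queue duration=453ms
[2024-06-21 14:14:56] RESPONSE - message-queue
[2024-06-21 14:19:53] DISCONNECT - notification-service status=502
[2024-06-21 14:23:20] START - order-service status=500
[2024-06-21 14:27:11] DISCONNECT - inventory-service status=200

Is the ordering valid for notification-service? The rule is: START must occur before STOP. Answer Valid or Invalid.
Valid

To validate ordering:

1. Required order: START → STOP
2. Rule: START must occur before STOP
3. Check actual order of events for notification-service
4. Result: Valid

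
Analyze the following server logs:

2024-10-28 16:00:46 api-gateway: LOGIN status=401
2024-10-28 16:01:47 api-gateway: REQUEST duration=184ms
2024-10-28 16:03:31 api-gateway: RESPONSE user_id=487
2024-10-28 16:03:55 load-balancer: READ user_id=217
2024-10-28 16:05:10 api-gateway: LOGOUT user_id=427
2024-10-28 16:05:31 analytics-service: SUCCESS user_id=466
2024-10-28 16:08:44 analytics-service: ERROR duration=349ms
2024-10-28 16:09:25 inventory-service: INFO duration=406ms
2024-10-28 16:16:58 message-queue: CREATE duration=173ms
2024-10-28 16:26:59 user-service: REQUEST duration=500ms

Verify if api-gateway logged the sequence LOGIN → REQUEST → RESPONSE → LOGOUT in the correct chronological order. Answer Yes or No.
Yes

To verify sequence order:

1. Find all events in sequence LOGIN → REQUEST → RESPONSE → LOGOUT for api-gateway
2. Extract their timestamps
3. Check if timestamps are in ascending order
4. Result: Yes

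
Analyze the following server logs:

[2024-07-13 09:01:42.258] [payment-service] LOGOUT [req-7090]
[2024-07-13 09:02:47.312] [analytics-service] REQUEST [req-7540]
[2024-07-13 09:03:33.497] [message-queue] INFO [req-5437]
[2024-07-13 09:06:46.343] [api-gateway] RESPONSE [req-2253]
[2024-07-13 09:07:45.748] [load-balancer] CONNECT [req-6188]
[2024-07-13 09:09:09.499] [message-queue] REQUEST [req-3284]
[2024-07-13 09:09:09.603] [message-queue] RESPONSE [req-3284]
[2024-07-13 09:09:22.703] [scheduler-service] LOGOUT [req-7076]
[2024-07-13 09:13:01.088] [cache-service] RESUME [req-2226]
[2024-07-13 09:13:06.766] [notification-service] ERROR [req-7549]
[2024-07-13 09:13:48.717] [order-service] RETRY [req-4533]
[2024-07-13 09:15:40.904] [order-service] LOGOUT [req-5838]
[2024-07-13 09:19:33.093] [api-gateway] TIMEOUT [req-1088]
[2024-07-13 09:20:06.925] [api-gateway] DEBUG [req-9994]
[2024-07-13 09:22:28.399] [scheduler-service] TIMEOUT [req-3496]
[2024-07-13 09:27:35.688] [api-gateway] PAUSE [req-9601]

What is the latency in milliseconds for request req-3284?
104

To calculate latency:

1. Find REQUEST with id req-3284: 2024-07-13 09:09:09.499
2. Find RESPONSE with id req-3284: 2024-07-13 09:09:09.603
3. Latency: 2024-07-13 09:09:09.603 - 2024-07-13 09:09:09.499 = 104ms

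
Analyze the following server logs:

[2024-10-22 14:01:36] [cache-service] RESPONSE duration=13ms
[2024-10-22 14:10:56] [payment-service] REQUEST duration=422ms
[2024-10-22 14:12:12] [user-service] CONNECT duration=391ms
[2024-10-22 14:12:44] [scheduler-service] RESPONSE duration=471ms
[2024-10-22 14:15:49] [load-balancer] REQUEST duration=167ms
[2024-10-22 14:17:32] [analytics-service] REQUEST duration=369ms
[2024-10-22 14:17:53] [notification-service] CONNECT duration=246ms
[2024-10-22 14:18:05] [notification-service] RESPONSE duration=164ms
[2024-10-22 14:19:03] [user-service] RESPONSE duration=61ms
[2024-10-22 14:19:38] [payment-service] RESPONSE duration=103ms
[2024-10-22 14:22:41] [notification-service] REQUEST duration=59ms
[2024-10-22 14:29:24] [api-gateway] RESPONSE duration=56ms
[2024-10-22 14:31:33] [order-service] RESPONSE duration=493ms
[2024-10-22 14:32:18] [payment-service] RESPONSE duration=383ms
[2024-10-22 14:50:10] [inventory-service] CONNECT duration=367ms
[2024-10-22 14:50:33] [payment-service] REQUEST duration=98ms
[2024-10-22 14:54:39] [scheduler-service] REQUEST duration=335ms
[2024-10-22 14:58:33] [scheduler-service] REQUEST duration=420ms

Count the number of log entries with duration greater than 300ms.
9

To count timeouts:

1. Threshold: 300ms
2. Extract duration from each log entry
3. Count entries where duration > 300
4. Timeout count: 9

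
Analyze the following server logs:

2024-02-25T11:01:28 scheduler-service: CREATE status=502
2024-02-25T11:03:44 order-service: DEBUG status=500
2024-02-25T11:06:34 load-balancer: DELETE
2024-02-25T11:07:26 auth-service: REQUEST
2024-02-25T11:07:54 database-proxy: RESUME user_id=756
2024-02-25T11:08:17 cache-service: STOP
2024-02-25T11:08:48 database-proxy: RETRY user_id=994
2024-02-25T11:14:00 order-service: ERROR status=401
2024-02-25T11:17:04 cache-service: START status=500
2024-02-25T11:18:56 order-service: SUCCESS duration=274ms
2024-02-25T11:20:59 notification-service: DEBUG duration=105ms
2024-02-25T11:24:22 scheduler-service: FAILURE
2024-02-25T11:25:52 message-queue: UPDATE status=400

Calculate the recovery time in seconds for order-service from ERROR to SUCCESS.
296

To calculate recovery time:

1. Find ERROR event for order-service: 2024-02-25T11:14:00
2. Find next SUCCESS event for order-service: 2024-02-25T11:18:56
3. Recovery time: 2024-02-25T11:18:56 - 2024-02-25T11:14:00 = 296 seconds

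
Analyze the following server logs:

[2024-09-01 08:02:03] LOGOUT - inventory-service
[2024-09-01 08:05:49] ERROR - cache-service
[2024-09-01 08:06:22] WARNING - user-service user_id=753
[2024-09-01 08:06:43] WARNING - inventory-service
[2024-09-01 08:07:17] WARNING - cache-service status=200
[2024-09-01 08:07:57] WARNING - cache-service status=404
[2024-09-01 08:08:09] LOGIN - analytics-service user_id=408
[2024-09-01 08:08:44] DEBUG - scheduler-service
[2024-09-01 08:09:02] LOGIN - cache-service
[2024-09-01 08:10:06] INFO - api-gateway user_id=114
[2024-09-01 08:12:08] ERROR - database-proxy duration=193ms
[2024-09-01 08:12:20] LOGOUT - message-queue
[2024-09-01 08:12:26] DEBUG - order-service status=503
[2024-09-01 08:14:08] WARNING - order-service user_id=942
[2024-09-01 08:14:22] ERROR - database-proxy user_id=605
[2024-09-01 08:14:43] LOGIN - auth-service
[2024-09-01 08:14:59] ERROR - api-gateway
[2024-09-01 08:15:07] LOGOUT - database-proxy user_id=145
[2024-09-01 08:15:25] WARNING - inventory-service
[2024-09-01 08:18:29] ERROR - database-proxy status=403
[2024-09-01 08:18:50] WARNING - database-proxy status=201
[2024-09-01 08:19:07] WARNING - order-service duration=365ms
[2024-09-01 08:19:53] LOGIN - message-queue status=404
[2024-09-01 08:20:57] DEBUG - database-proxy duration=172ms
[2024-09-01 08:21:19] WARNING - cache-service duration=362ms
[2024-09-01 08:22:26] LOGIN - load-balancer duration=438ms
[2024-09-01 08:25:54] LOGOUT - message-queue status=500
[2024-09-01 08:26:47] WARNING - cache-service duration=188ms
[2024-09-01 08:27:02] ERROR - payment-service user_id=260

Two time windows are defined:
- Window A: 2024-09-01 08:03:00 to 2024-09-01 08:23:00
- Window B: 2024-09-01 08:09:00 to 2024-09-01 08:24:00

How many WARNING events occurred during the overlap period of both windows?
5

To find overlap events:

1. Window A: 2024-09-01 08:03:00 to 2024-09-01 08:23:00
2. Window B: 2024-09-01 08:09:00 to 2024-09-01 08:24:00
3. Overlap period: 2024-09-01 08:09:00 to 2024-09-01 08:23:00
4. Count WARNING events in overlap: 5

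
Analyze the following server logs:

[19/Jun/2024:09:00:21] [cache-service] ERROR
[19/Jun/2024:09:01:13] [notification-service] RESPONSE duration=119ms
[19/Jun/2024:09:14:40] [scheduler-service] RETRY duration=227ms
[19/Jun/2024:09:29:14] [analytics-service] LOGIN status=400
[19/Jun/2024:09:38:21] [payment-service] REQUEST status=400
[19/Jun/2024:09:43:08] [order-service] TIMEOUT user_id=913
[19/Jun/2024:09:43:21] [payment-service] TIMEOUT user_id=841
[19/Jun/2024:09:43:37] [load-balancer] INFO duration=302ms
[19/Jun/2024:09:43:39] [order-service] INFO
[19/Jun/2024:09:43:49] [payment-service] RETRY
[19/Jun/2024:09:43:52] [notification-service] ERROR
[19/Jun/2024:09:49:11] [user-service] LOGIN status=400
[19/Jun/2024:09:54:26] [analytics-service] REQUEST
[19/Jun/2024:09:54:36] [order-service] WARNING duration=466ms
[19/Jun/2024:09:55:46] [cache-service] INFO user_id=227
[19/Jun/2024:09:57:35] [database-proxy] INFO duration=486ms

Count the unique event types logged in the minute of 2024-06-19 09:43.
4

To count unique event types:

1. Filter events in the minute starting at 2024-06-19 09:43
2. Extract event types from matching entries
3. Count unique types: 4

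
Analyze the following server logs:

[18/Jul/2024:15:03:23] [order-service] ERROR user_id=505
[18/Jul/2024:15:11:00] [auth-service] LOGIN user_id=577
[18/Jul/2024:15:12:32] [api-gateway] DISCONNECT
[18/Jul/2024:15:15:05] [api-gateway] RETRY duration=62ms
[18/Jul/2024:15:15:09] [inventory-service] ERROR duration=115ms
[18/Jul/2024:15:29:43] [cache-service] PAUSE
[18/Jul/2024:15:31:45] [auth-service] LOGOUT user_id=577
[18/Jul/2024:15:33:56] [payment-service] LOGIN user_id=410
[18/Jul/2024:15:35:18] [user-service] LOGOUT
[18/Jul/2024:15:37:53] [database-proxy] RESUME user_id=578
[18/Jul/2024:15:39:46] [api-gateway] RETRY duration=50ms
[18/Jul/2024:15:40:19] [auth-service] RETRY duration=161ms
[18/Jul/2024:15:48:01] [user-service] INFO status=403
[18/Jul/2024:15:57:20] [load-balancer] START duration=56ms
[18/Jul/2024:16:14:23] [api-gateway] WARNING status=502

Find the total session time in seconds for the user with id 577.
1245

To calculate session duration:

1. Find LOGIN event for user_id=577: 18/Jul/2024:15:11:00
2. Find LOGOUT event for user_id=577: 18/Jul/2024:15:31:45
3. Session duration: 18/Jul/2024:15:31:45 - 18/Jul/2024:15:11:00 = 1245 seconds (20 minutes)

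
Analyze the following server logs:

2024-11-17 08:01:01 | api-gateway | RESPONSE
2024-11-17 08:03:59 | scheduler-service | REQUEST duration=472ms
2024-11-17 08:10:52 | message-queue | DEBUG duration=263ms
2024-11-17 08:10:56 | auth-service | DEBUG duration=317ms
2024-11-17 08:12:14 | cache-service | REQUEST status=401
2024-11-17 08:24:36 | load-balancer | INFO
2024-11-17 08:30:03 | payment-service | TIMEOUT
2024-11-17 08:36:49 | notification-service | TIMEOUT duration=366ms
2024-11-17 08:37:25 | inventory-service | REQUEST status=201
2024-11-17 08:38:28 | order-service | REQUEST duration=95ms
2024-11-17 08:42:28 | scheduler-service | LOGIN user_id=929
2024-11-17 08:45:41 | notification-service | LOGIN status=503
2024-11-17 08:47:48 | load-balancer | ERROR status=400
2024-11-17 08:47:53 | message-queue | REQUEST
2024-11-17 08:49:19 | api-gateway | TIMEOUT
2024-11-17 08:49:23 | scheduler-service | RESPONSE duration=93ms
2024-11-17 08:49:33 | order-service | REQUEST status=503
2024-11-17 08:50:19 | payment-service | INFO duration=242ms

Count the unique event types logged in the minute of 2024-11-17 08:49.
3

To count unique event types:

1. Filter events in the minute starting at 2024-11-17 08:49
2. Extract event types from matching entries
3. Count unique types: 3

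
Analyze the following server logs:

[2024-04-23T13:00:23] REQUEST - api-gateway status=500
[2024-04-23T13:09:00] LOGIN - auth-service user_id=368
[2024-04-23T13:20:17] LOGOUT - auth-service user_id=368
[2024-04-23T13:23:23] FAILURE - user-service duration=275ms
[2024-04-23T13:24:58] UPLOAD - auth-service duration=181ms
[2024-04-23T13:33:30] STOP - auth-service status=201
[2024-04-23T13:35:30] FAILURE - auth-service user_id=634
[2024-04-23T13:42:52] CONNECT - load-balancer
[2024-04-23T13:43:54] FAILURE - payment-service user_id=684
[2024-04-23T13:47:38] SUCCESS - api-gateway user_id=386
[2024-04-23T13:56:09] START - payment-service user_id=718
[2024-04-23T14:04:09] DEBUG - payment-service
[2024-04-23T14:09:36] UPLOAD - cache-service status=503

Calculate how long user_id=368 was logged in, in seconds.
677

To calculate session duration:

1. Find LOGIN event for user_id=368: 2024-04-23T13:09:00
2. Find LOGOUT event for user_id=368: 2024-04-23T13:20:17
3. Session duration: 2024-04-23T13:20:17 - 2024-04-23T13:09:00 = 677 seconds (11 minutes)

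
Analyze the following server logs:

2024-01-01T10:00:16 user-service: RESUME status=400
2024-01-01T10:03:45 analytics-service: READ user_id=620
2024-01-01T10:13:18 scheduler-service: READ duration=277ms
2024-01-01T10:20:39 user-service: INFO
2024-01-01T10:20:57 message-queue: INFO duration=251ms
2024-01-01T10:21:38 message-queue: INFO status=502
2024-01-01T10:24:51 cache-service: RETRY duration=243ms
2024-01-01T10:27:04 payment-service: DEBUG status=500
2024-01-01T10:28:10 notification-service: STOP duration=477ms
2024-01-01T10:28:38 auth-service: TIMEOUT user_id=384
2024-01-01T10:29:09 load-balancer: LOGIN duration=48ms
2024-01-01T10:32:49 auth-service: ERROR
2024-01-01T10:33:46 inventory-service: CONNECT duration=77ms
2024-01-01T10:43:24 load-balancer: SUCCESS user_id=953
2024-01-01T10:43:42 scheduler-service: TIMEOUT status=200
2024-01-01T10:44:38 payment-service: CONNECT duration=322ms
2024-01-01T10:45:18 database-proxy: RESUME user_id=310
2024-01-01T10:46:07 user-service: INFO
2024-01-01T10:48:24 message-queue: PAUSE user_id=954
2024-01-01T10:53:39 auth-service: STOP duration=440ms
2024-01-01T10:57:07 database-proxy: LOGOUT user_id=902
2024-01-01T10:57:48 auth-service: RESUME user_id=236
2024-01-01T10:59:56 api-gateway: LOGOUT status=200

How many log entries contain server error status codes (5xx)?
2

To find matching entries:

1. Pattern to match: server error status codes (5xx)
2. Scan each log entry for the pattern
3. Count matches: 2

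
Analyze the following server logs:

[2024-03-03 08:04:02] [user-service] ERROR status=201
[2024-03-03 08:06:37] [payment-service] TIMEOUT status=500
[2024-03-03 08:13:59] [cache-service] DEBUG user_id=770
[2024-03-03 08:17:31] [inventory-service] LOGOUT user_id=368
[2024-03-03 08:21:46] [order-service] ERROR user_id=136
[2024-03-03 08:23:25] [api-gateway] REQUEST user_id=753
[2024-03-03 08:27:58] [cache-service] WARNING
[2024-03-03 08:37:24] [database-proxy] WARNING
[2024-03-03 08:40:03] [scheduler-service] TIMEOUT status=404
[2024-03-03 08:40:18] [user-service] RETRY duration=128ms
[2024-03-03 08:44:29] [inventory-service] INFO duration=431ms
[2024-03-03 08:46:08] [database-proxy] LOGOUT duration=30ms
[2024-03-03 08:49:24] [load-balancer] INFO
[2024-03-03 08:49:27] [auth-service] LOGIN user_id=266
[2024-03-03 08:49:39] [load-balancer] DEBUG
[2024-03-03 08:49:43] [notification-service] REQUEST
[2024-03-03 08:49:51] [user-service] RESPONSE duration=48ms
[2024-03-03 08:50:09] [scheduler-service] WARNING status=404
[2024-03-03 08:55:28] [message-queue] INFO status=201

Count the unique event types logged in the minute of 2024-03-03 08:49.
5

To count unique event types:

1. Filter events in the minute starting at 2024-03-03 08:49
2. Extract event types from matching entries
3. Count unique types: 5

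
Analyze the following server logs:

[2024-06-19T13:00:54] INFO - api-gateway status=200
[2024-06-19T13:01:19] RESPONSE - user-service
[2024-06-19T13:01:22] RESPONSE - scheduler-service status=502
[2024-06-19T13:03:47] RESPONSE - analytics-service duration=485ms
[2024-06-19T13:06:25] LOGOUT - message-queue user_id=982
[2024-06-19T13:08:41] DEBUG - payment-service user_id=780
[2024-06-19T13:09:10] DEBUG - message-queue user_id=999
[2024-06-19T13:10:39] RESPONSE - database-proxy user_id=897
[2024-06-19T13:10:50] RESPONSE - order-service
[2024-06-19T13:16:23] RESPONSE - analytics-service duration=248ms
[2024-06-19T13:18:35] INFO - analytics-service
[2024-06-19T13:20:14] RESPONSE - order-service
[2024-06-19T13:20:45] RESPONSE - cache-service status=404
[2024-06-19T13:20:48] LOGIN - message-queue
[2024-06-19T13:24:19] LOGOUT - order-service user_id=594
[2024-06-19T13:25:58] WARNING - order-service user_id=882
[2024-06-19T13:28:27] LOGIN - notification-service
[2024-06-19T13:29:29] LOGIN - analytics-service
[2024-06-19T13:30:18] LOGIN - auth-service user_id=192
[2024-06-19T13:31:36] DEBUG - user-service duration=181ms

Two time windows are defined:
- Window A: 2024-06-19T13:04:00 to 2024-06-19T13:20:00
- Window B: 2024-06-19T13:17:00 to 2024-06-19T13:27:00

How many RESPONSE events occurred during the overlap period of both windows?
0

To find overlap events:

1. Window A: 2024-06-19T13:04:00 to 2024-06-19T13:20:00
2. Window B: 2024-06-19T13:17:00 to 2024-06-19T13:27:00
3. Overlap period: 2024-06-19T13:17:00 to 2024-06-19T13:20:00
4. Count RESPONSE events in overlap: 0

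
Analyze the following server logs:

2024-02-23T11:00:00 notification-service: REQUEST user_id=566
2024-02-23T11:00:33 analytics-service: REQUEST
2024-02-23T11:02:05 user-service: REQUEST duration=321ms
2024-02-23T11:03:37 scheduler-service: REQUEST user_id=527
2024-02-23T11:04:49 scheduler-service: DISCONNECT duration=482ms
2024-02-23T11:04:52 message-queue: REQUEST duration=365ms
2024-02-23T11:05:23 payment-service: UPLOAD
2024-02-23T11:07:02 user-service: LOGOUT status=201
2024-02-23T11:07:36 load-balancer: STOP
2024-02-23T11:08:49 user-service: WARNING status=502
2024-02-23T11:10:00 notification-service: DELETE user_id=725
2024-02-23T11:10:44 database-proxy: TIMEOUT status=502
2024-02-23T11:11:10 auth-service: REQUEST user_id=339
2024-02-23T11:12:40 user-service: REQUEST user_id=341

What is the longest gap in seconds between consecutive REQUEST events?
378

To find the longest gap:

1. Extract all REQUEST events in chronological order
2. Calculate time differences between consecutive events
3. Find the maximum difference
4. Longest gap: 378 seconds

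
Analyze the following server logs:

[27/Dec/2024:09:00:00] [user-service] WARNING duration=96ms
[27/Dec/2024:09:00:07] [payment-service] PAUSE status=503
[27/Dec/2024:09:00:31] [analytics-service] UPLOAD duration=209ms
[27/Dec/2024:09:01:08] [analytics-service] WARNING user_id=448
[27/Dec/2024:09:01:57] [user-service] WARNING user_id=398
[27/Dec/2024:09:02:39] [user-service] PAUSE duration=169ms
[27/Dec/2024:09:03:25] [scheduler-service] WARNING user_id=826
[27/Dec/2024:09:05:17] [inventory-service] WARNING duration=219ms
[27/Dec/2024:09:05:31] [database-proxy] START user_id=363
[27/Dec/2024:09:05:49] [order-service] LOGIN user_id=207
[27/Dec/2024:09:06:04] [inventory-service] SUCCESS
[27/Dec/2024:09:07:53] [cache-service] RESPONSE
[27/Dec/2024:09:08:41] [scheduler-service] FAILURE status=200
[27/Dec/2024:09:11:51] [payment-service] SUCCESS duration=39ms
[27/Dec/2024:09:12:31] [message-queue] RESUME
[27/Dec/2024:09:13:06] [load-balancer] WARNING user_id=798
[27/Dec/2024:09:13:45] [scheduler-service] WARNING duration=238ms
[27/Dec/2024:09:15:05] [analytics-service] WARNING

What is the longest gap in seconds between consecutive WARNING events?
469

To find the longest gap:

1. Extract all WARNING events in chronological order
2. Calculate time differences between consecutive events
3. Find the maximum difference
4. Longest gap: 469 seconds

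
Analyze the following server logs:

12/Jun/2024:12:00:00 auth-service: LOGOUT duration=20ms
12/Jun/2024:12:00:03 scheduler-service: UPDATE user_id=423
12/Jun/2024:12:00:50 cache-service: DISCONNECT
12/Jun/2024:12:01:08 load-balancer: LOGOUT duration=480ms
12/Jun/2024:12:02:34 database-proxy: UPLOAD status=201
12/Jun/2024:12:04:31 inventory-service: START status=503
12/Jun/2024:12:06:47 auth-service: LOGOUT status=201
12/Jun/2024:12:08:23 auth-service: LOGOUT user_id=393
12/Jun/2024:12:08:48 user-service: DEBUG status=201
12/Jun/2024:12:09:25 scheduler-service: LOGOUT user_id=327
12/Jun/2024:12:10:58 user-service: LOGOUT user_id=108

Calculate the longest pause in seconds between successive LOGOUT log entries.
339

To find the longest gap:

1. Extract all LOGOUT events in chronological order
2. Calculate time differences between consecutive events
3. Find the maximum difference
4. Longest gap: 339 seconds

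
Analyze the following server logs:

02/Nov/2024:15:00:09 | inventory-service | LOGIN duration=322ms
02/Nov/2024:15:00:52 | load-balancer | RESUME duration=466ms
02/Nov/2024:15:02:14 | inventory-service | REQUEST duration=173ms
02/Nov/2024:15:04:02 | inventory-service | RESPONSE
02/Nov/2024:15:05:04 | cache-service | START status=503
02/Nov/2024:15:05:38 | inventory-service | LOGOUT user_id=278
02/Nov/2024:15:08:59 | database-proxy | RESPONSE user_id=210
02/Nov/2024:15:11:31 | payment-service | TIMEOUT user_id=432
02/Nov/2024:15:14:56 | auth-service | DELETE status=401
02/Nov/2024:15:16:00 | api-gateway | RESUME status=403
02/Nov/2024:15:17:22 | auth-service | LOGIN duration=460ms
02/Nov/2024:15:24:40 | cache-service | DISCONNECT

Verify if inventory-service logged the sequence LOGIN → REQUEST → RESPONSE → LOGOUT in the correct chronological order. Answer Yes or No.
Yes

To verify sequence order:

1. Find all events in sequence LOGIN → REQUEST → RESPONSE → LOGOUT for inventory-service
2. Extract their timestamps
3. Check if timestamps are in ascending order
4. Result: Yes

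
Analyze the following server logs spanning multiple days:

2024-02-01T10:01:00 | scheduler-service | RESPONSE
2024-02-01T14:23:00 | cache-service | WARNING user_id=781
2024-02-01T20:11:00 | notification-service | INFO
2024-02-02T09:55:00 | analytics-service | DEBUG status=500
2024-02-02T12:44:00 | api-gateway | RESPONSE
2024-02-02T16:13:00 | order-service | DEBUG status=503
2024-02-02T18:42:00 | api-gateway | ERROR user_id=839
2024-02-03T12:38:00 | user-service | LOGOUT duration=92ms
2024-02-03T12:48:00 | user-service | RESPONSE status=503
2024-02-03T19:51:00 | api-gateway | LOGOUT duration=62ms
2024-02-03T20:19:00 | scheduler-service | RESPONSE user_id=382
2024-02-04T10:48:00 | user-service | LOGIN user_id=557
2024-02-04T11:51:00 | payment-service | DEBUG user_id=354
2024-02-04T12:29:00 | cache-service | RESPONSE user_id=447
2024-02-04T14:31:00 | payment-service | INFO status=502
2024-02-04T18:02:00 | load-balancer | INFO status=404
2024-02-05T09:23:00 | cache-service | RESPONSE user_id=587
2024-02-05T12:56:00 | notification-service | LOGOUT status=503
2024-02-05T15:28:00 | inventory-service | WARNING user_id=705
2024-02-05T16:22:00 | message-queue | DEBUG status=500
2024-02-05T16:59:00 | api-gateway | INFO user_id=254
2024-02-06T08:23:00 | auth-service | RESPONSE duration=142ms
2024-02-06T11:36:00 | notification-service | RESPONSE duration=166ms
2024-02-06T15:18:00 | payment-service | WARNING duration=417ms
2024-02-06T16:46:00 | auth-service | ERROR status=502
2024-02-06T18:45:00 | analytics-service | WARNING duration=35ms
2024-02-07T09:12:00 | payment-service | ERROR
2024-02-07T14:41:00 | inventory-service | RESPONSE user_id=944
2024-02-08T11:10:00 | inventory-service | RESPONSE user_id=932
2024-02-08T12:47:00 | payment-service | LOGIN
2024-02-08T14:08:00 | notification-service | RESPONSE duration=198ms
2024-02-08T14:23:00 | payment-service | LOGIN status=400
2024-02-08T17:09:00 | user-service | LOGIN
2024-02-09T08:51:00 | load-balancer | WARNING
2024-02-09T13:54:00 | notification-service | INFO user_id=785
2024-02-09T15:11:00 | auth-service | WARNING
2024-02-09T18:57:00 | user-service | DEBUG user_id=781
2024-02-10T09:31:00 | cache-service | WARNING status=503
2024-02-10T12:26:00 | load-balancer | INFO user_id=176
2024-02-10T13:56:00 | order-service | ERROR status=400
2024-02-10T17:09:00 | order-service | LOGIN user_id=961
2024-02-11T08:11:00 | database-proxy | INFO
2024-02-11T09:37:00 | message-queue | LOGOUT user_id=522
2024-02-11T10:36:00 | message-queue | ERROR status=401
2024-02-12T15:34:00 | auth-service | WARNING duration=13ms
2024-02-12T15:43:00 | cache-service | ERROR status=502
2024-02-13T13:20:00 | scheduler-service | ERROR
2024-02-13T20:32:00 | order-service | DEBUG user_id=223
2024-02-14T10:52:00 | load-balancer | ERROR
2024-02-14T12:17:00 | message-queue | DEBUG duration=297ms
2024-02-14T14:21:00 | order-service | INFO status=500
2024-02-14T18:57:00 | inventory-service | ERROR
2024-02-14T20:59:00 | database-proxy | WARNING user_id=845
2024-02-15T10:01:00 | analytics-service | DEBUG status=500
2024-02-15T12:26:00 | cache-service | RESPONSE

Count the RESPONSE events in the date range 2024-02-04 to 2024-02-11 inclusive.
7

To filter by date range:

1. Date range: 2024-02-04 through 2024-02-11, both dates inclusive
2. Filter for RESPONSE events whose date falls in this range
3. Count matching events: 7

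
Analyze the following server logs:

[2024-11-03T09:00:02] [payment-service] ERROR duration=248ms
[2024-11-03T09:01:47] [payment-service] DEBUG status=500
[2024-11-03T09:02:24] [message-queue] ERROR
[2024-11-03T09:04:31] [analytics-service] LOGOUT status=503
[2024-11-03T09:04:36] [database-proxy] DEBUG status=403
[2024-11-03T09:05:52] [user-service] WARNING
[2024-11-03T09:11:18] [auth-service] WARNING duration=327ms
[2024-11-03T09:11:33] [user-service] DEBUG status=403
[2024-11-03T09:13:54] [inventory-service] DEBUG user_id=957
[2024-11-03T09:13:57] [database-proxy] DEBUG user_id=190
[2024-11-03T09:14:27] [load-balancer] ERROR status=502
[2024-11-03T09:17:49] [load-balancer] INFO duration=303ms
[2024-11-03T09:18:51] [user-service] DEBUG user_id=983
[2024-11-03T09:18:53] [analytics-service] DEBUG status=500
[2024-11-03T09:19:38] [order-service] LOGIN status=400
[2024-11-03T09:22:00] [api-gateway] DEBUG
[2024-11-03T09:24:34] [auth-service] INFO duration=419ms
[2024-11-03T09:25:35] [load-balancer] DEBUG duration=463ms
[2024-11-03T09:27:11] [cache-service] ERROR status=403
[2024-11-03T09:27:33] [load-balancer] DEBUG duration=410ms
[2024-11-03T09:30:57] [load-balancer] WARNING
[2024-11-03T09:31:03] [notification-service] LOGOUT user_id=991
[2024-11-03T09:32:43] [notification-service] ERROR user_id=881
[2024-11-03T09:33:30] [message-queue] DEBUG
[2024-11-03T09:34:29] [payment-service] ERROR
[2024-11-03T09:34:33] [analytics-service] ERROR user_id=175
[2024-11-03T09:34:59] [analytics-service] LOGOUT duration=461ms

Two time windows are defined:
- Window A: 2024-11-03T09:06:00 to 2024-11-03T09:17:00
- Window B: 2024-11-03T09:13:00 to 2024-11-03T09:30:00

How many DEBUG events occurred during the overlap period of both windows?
2

To find overlap events:

1. Window A: 2024-11-03T09:06:00 to 2024-11-03T09:17:00
2. Window B: 2024-11-03T09:13:00 to 2024-11-03T09:30:00
3. Overlap period: 2024-11-03T09:13:00 to 2024-11-03T09:17:00
4. Count DEBUG events in overlap: 2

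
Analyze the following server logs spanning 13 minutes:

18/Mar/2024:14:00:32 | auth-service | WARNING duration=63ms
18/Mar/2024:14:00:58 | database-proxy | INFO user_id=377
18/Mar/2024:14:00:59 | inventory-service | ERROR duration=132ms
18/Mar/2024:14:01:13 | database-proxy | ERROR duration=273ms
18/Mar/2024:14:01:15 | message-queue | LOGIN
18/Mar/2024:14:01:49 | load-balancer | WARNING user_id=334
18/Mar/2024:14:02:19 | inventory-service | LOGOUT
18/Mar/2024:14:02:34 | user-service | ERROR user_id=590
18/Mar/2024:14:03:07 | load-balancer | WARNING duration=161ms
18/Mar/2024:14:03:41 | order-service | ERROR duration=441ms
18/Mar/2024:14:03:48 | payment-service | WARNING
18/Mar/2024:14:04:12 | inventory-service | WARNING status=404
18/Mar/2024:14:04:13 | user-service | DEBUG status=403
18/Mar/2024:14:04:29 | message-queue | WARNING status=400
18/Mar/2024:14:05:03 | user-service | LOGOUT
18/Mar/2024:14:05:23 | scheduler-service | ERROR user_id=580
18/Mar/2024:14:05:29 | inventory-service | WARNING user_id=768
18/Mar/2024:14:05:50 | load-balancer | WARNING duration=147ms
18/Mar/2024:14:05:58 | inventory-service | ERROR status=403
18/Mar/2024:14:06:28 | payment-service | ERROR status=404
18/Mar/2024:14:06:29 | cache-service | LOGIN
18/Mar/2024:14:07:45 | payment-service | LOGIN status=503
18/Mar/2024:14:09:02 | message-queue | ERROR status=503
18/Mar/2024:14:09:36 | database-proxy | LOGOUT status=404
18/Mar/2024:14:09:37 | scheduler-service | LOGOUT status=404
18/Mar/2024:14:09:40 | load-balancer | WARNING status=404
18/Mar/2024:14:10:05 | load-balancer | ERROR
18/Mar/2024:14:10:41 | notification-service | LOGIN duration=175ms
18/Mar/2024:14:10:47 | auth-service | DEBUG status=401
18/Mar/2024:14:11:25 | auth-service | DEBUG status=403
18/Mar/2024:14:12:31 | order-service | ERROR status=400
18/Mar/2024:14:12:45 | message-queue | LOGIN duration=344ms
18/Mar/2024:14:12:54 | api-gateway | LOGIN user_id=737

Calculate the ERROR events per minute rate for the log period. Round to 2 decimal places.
0.77

To calculate the rate:

1. Count total ERROR events: 10
2. Total time period: 13 minutes
3. Rate = 10 / 13 = 0.77 events per minute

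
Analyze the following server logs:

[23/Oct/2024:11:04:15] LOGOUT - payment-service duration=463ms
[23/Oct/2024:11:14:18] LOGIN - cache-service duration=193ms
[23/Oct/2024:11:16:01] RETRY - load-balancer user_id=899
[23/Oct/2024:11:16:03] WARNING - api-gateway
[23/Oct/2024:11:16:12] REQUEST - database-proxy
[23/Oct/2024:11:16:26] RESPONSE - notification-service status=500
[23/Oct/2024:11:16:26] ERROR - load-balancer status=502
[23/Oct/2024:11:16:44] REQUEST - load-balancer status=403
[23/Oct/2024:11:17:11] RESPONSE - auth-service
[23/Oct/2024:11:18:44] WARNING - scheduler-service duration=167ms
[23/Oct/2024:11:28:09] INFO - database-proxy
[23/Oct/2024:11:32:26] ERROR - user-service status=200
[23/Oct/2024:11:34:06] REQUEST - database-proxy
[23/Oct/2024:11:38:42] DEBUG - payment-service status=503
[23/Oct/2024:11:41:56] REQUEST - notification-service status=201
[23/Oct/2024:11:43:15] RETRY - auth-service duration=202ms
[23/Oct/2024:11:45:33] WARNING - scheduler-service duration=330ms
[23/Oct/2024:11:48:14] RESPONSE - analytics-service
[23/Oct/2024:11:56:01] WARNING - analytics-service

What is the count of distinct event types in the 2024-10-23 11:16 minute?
5

To count unique event types:

1. Filter events in the minute starting at 2024-10-23 11:16
2. Extract event types from matching entries
3. Count unique types: 5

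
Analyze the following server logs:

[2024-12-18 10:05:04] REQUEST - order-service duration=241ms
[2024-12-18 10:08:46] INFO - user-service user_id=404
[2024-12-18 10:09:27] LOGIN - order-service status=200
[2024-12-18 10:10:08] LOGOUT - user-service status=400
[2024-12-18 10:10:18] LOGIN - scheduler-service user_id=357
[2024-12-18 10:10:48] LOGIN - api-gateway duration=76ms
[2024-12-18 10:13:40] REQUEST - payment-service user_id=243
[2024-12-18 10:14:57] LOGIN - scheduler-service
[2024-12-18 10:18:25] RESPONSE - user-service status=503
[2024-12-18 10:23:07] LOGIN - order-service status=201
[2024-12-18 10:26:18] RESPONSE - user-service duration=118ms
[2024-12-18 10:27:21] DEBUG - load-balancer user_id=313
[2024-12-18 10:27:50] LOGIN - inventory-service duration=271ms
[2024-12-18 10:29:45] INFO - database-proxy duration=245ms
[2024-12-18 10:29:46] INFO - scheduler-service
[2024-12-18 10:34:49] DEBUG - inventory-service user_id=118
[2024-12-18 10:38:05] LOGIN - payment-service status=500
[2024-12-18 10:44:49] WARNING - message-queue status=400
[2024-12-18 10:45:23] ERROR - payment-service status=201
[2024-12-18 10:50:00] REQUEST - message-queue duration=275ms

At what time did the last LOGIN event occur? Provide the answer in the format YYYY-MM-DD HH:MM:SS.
2024-12-18 10:38:05

To find the last event:

1. Filter for all LOGIN events
2. Sort by timestamp
3. Select the last one
4. Timestamp: 2024-12-18 10:38:05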